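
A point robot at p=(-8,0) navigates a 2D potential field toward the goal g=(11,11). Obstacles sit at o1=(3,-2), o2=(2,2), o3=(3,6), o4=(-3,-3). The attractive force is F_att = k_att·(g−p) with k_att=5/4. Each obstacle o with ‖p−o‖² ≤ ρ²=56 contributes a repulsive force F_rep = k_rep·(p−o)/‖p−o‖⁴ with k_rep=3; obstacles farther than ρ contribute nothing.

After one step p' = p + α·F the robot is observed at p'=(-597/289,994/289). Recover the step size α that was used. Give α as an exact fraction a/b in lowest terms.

F_att = 5/4·(g−p) = 5/4·(19,11) = (23.7500,13.7500)
o1: d²=125 > ρ²=56 → inactive
o2: d²=104 > ρ²=56 → inactive
o3: d²=157 > ρ²=56 → inactive
o4: d²=34 ≤ ρ²=56; F_rep = 3·(-5,3)/34² = (-0.0130,0.0078)
F = F_att + ΣF_rep = (23.7370,13.7578)
Δp = p'−p = (5.9343,3.4394); α = Δx/Fx = (1715/289) / (6860/289) = 1/4
check: Δy/Fy = (994/289) / (3976/289) = 1/4 ✓

α = 1/4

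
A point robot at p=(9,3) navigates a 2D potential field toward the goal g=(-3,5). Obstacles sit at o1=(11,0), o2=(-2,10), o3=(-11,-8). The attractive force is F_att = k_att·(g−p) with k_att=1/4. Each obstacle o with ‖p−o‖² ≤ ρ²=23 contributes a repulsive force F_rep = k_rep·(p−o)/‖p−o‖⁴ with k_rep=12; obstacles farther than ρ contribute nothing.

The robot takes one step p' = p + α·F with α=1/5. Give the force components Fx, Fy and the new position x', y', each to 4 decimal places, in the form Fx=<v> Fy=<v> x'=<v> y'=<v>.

F_att = 1/4·(g−p) = 1/4·(-12,2) = (-3.0000,0.5000)
o1: d²=13 ≤ ρ²=23; F_rep = 12·(-2,3)/13² = (-0.1420,0.2130)
o2: d²=170 > ρ²=23 → inactive
o3: d²=521 > ρ²=23 → inactive
F = F_att + ΣF_rep = (-3.1420,0.7130)
p' = p + 1/5·F = (8.3716,3.1426)

Fx=-3.1420 Fy=0.7130 x'=8.3716 y'=3.1426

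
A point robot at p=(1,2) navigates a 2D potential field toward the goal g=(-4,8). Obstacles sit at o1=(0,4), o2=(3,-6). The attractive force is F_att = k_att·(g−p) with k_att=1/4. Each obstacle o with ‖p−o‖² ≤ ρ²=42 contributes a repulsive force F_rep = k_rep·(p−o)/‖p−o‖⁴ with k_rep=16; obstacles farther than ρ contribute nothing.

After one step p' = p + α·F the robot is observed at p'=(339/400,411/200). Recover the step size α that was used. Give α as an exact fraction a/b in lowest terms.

F_att = 1/4·(g−p) = 1/4·(-5,6) = (-1.2500,1.5000)
o1: d²=5 ≤ ρ²=42; F_rep = 16·(1,-2)/5² = (0.6400,-1.2800)
o2: d²=68 > ρ²=42 → inactive
F = F_att + ΣF_rep = (-0.6100,0.2200)
Δp = p'−p = (-0.1525,0.0550); α = Δx/Fx = (-61/400) / (-61/100) = 1/4
check: Δy/Fy = (11/200) / (11/50) = 1/4 ✓

α = 1/4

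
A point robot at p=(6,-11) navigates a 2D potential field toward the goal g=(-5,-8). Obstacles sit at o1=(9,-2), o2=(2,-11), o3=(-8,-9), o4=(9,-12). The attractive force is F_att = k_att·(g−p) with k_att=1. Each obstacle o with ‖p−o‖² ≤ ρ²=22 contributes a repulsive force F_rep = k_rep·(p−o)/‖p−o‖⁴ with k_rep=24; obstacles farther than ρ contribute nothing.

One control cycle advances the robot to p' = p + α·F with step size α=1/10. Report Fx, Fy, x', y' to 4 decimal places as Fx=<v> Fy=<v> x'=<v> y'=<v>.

F_att = 1·(g−p) = 1·(-11,3) = (-11.0000,3.0000)
o1: d²=90 > ρ²=22 → inactive
o2: d²=16 ≤ ρ²=22; F_rep = 24·(4,0)/16² = (0.3750,0.0000)
o3: d²=200 > ρ²=22 → inactive
o4: d²=10 ≤ ρ²=22; F_rep = 24·(-3,1)/10² = (-0.7200,0.2400)
F = F_att + ΣF_rep = (-11.3450,3.2400)
p' = p + 1/10·F = (4.8655,-10.6760)

Fx=-11.3450 Fy=3.2400 x'=4.8655 y'=-10.6760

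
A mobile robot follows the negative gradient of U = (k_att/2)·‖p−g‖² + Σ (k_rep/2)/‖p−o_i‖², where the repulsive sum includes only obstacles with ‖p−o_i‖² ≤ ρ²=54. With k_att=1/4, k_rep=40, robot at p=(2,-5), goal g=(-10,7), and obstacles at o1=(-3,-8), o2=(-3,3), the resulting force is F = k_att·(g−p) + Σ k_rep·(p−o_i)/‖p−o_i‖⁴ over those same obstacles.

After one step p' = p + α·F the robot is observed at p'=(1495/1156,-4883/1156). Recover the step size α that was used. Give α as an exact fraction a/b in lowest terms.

F_att = 1/4·(g−p) = 1/4·(-12,12) = (-3.0000,3.0000)
o1: d²=34 ≤ ρ²=54; F_rep = 40·(5,3)/34² = (0.1730,0.1038)
o2: d²=89 > ρ²=54 → inactive
F = F_att + ΣF_rep = (-2.8270,3.1038)
Δp = p'−p = (-0.7067,0.7760); α = Δx/Fx = (-817/1156) / (-817/289) = 1/4
check: Δy/Fy = (897/1156) / (897/289) = 1/4 ✓

α = 1/4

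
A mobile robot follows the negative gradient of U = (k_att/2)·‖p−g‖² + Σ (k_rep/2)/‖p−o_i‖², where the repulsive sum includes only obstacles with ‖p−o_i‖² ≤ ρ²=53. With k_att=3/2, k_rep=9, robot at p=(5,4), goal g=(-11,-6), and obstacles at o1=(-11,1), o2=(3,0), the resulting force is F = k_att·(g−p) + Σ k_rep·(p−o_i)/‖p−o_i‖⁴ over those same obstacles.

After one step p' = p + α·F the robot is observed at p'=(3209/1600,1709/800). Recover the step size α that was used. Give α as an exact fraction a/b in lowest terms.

α = 1/8

F_att = 3/2·(g−p) = 3/2·(-16,-10) = (-24.0000,-15.0000)
o1: d²=265 > ρ²=53 → inactive
o2: d²=20 ≤ ρ²=53; F_rep = 9·(2,4)/20² = (0.0450,0.0900)
F = F_att + ΣF_rep = (-23.9550,-14.9100)
Δp = p'−p = (-2.9944,-1.8638); α = Δx/Fx = (-4791/1600) / (-4791/200) = 1/8
check: Δy/Fy = (-1491/800) / (-1491/100) = 1/8 ✓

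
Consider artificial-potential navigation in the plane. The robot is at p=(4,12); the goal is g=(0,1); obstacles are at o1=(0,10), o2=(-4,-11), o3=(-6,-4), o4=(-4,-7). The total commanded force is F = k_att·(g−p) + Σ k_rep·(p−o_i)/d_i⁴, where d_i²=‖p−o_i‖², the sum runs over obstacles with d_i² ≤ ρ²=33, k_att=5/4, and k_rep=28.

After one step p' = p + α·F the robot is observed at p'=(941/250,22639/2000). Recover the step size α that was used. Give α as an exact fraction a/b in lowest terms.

F_att = 5/4·(g−p) = 5/4·(-4,-11) = (-5.0000,-13.7500)
o1: d²=20 ≤ ρ²=33; F_rep = 28·(4,2)/20² = (0.2800,0.1400)
o2: d²=593 > ρ²=33 → inactive
o3: d²=356 > ρ²=33 → inactive
o4: d²=425 > ρ²=33 → inactive
F = F_att + ΣF_rep = (-4.7200,-13.6100)
Δp = p'−p = (-0.2360,-0.6805); α = Δx/Fx = (-59/250) / (-118/25) = 1/20
check: Δy/Fy = (-1361/2000) / (-1361/100) = 1/20 ✓

α = 1/20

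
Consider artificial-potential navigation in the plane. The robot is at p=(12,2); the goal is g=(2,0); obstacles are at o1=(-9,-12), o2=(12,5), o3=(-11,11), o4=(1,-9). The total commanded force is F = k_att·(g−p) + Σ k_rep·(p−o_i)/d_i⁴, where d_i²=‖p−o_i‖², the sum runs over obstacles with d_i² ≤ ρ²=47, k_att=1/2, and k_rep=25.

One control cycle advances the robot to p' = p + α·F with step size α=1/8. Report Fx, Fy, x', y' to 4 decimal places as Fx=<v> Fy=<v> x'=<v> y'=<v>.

Fx=-5.0000 Fy=-1.9259 x'=11.3750 y'=1.7593

F_att = 1/2·(g−p) = 1/2·(-10,-2) = (-5.0000,-1.0000)
o1: d²=637 > ρ²=47 → inactive
o2: d²=9 ≤ ρ²=47; F_rep = 25·(0,-3)/9² = (0.0000,-0.9259)
o3: d²=610 > ρ²=47 → inactive
o4: d²=242 > ρ²=47 → inactive
F = F_att + ΣF_rep = (-5.0000,-1.9259)
p' = p + 1/8·F = (11.3750,1.7593)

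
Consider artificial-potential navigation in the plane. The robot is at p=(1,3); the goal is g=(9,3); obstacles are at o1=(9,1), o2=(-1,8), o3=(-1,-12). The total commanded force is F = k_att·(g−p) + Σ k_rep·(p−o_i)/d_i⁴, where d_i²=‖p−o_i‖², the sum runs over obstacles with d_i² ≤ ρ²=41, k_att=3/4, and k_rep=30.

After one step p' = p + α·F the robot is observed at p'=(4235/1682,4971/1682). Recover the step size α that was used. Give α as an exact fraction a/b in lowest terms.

α = 1/4

F_att = 3/4·(g−p) = 3/4·(8,0) = (6.0000,0.0000)
o1: d²=68 > ρ²=41 → inactive
o2: d²=29 ≤ ρ²=41; F_rep = 30·(2,-5)/29² = (0.0713,-0.1784)
o3: d²=229 > ρ²=41 → inactive
F = F_att + ΣF_rep = (6.0713,-0.1784)
Δp = p'−p = (1.5178,-0.0446); α = Δx/Fx = (2553/1682) / (5106/841) = 1/4
check: Δy/Fy = (-75/1682) / (-150/841) = 1/4 ✓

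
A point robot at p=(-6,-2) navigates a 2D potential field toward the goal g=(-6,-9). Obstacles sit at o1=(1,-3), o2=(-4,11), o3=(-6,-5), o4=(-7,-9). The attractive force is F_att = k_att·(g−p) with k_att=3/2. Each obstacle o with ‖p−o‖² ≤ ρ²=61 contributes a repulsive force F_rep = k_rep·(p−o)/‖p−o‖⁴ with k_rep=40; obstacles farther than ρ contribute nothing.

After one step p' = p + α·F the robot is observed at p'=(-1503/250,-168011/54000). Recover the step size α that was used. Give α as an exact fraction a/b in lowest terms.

F_att = 3/2·(g−p) = 3/2·(0,-7) = (0.0000,-10.5000)
o1: d²=50 ≤ ρ²=61; F_rep = 40·(-7,1)/50² = (-0.1120,0.0160)
o2: d²=173 > ρ²=61 → inactive
o3: d²=9 ≤ ρ²=61; F_rep = 40·(0,3)/9² = (0.0000,1.4815)
o4: d²=50 ≤ ρ²=61; F_rep = 40·(1,7)/50² = (0.0160,0.1120)
F = F_att + ΣF_rep = (-0.0960,-8.8905)
Δp = p'−p = (-0.0120,-1.1113); α = Δx/Fx = (-3/250) / (-12/125) = 1/8
check: Δy/Fy = (-60011/54000) / (-60011/6750) = 1/8 ✓

α = 1/8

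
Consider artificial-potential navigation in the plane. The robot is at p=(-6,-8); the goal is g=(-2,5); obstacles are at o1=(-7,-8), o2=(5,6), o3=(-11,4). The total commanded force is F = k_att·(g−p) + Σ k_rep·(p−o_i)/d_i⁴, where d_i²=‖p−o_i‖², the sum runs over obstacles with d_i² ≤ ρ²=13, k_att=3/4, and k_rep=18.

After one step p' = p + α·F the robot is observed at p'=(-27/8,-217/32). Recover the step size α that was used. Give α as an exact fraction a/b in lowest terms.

F_att = 3/4·(g−p) = 3/4·(4,13) = (3.0000,9.7500)
o1: d²=1 ≤ ρ²=13; F_rep = 18·(1,0)/1² = (18.0000,0.0000)
o2: d²=317 > ρ²=13 → inactive
o3: d²=169 > ρ²=13 → inactive
F = F_att + ΣF_rep = (21.0000,9.7500)
Δp = p'−p = (2.6250,1.2188); α = Δx/Fx = (21/8) / (21) = 1/8
check: Δy/Fy = (39/32) / (39/4) = 1/8 ✓

α = 1/8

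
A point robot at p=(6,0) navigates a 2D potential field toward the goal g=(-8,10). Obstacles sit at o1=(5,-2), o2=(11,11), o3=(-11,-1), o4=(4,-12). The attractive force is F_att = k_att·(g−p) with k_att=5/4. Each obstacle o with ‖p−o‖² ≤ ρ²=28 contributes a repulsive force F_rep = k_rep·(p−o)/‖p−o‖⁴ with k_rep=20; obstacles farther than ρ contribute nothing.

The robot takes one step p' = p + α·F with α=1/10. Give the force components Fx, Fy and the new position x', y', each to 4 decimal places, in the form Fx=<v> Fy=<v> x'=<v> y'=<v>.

F_att = 5/4·(g−p) = 5/4·(-14,10) = (-17.5000,12.5000)
o1: d²=5 ≤ ρ²=28; F_rep = 20·(1,2)/5² = (0.8000,1.6000)
o2: d²=146 > ρ²=28 → inactive
o3: d²=290 > ρ²=28 → inactive
o4: d²=148 > ρ²=28 → inactive
F = F_att + ΣF_rep = (-16.7000,14.1000)
p' = p + 1/10·F = (4.3300,1.4100)

Fx=-16.7000 Fy=14.1000 x'=4.3300 y'=1.4100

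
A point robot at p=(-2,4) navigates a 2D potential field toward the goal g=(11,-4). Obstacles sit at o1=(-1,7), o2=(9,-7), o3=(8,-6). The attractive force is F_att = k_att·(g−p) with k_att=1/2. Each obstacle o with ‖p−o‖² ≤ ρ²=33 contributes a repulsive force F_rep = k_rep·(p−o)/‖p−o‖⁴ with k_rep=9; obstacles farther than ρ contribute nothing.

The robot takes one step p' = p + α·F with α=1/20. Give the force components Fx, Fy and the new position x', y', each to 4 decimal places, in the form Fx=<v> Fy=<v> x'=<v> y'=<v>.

Fx=6.4100 Fy=-4.2700 x'=-1.6795 y'=3.7865

F_att = 1/2·(g−p) = 1/2·(13,-8) = (6.5000,-4.0000)
o1: d²=10 ≤ ρ²=33; F_rep = 9·(-1,-3)/10² = (-0.0900,-0.2700)
o2: d²=242 > ρ²=33 → inactive
o3: d²=200 > ρ²=33 → inactive
F = F_att + ΣF_rep = (6.4100,-4.2700)
p' = p + 1/20·F = (-1.6795,3.7865)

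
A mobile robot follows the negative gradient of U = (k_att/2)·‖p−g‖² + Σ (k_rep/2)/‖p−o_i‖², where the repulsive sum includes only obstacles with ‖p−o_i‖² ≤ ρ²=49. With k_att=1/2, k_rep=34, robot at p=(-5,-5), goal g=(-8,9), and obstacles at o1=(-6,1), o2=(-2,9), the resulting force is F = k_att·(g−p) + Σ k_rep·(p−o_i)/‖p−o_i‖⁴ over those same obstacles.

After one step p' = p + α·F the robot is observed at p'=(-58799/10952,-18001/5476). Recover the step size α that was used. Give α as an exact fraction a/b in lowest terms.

α = 1/4

F_att = 1/2·(g−p) = 1/2·(-3,14) = (-1.5000,7.0000)
o1: d²=37 ≤ ρ²=49; F_rep = 34·(1,-6)/37² = (0.0248,-0.1490)
o2: d²=205 > ρ²=49 → inactive
F = F_att + ΣF_rep = (-1.4752,6.8510)
Δp = p'−p = (-0.3688,1.7127); α = Δx/Fx = (-4039/10952) / (-4039/2738) = 1/4
check: Δy/Fy = (9379/5476) / (9379/1369) = 1/4 ✓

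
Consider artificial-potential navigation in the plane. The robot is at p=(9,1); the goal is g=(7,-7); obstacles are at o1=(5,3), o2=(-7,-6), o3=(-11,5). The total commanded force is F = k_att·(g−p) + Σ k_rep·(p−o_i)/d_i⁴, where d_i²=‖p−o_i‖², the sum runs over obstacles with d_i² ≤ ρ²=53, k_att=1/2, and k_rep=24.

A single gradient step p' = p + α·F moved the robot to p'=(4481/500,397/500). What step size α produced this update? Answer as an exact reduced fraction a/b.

α = 1/20

F_att = 1/2·(g−p) = 1/2·(-2,-8) = (-1.0000,-4.0000)
o1: d²=20 ≤ ρ²=53; F_rep = 24·(4,-2)/20² = (0.2400,-0.1200)
o2: d²=305 > ρ²=53 → inactive
o3: d²=416 > ρ²=53 → inactive
F = F_att + ΣF_rep = (-0.7600,-4.1200)
Δp = p'−p = (-0.0380,-0.2060); α = Δx/Fx = (-19/500) / (-19/25) = 1/20
check: Δy/Fy = (-103/500) / (-103/25) = 1/20 ✓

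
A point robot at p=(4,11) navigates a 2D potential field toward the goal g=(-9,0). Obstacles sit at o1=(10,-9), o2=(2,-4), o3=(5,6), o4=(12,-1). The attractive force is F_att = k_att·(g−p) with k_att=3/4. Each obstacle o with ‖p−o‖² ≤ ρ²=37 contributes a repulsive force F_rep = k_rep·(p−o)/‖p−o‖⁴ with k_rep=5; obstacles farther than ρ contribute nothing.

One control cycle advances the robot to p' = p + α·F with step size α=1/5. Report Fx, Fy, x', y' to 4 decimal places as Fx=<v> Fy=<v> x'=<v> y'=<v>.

F_att = 3/4·(g−p) = 3/4·(-13,-11) = (-9.7500,-8.2500)
o1: d²=436 > ρ²=37 → inactive
o2: d²=229 > ρ²=37 → inactive
o3: d²=26 ≤ ρ²=37; F_rep = 5·(-1,5)/26² = (-0.0074,0.0370)
o4: d²=208 > ρ²=37 → inactive
F = F_att + ΣF_rep = (-9.7574,-8.2130)
p' = p + 1/5·F = (2.0485,9.3574)

Fx=-9.7574 Fy=-8.2130 x'=2.0485 y'=9.3574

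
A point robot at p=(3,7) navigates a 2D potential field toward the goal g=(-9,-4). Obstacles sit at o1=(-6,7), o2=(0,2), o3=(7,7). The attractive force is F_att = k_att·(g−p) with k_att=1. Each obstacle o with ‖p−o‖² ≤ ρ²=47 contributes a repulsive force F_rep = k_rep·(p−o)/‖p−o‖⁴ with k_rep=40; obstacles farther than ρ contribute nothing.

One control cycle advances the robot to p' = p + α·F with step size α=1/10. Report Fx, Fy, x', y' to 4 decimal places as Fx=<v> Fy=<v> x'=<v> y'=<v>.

Fx=-12.5212 Fy=-10.8270 x'=1.7479 y'=5.9173

F_att = 1·(g−p) = 1·(-12,-11) = (-12.0000,-11.0000)
o1: d²=81 > ρ²=47 → inactive
o2: d²=34 ≤ ρ²=47; F_rep = 40·(3,5)/34² = (0.1038,0.1730)
o3: d²=16 ≤ ρ²=47; F_rep = 40·(-4,0)/16² = (-0.6250,0.0000)
F = F_att + ΣF_rep = (-12.5212,-10.8270)
p' = p + 1/10·F = (1.7479,5.9173)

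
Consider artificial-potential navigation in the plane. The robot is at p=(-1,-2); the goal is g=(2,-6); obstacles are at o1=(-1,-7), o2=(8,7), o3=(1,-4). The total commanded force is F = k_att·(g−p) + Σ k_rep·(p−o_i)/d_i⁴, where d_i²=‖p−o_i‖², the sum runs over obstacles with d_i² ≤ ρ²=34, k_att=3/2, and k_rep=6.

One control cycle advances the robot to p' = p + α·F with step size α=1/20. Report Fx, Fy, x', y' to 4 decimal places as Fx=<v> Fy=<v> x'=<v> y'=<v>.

Fx=4.3125 Fy=-5.7645 x'=-0.7844 y'=-2.2882

F_att = 3/2·(g−p) = 3/2·(3,-4) = (4.5000,-6.0000)
o1: d²=25 ≤ ρ²=34; F_rep = 6·(0,5)/25² = (0.0000,0.0480)
o2: d²=162 > ρ²=34 → inactive
o3: d²=8 ≤ ρ²=34; F_rep = 6·(-2,2)/8² = (-0.1875,0.1875)
F = F_att + ΣF_rep = (4.3125,-5.7645)
p' = p + 1/20·F = (-0.7844,-2.2882)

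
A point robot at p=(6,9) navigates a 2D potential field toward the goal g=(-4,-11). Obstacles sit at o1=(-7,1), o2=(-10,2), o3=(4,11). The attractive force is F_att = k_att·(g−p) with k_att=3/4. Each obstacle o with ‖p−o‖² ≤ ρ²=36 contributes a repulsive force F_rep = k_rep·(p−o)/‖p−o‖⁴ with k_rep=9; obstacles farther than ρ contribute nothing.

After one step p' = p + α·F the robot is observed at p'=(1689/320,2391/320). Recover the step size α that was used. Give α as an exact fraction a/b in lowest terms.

F_att = 3/4·(g−p) = 3/4·(-10,-20) = (-7.5000,-15.0000)
o1: d²=233 > ρ²=36 → inactive
o2: d²=305 > ρ²=36 → inactive
o3: d²=8 ≤ ρ²=36; F_rep = 9·(2,-2)/8² = (0.2812,-0.2812)
F = F_att + ΣF_rep = (-7.2188,-15.2812)
Δp = p'−p = (-0.7219,-1.5281); α = Δx/Fx = (-231/320) / (-231/32) = 1/10
check: Δy/Fy = (-489/320) / (-489/32) = 1/10 ✓

α = 1/10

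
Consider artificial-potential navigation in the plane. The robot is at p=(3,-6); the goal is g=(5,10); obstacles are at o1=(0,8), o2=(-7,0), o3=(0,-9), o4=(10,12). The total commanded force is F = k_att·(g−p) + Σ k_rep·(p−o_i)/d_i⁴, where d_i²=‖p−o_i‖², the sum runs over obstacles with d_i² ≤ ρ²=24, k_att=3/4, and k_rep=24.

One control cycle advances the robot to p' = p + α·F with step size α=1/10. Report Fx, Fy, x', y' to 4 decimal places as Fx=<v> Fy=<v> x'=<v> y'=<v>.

F_att = 3/4·(g−p) = 3/4·(2,16) = (1.5000,12.0000)
o1: d²=205 > ρ²=24 → inactive
o2: d²=136 > ρ²=24 → inactive
o3: d²=18 ≤ ρ²=24; F_rep = 24·(3,3)/18² = (0.2222,0.2222)
o4: d²=373 > ρ²=24 → inactive
F = F_att + ΣF_rep = (1.7222,12.2222)
p' = p + 1/10·F = (3.1722,-4.7778)

Fx=1.7222 Fy=12.2222 x'=3.1722 y'=-4.7778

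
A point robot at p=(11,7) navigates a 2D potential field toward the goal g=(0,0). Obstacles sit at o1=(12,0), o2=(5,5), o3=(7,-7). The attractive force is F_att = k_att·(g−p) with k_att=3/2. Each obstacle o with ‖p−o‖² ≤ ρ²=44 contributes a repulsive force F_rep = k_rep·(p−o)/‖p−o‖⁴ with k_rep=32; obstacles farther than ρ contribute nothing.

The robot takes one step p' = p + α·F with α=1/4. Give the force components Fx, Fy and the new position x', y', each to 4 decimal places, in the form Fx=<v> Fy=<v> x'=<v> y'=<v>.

F_att = 3/2·(g−p) = 3/2·(-11,-7) = (-16.5000,-10.5000)
o1: d²=50 > ρ²=44 → inactive
o2: d²=40 ≤ ρ²=44; F_rep = 32·(6,2)/40² = (0.1200,0.0400)
o3: d²=212 > ρ²=44 → inactive
F = F_att + ΣF_rep = (-16.3800,-10.4600)
p' = p + 1/4·F = (6.9050,4.3850)

Fx=-16.3800 Fy=-10.4600 x'=6.9050 y'=4.3850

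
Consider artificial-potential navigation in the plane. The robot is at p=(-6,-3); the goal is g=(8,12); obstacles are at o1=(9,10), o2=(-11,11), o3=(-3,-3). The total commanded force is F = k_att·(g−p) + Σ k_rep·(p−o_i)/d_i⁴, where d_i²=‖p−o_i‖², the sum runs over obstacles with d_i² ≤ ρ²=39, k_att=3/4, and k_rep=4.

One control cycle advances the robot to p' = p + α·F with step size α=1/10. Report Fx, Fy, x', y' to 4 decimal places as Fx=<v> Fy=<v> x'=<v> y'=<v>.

F_att = 3/4·(g−p) = 3/4·(14,15) = (10.5000,11.2500)
o1: d²=394 > ρ²=39 → inactive
o2: d²=221 > ρ²=39 → inactive
o3: d²=9 ≤ ρ²=39; F_rep = 4·(-3,0)/9² = (-0.1481,0.0000)
F = F_att + ΣF_rep = (10.3519,11.2500)
p' = p + 1/10·F = (-4.9648,-1.8750)

Fx=10.3519 Fy=11.2500 x'=-4.9648 y'=-1.8750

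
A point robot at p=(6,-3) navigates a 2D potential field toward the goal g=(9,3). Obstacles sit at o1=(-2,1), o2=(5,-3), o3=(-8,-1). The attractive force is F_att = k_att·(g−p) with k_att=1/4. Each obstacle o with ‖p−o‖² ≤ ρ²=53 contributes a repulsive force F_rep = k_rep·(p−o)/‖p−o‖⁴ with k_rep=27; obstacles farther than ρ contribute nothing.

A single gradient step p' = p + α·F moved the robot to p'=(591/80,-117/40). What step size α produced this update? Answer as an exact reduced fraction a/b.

α = 1/20

F_att = 1/4·(g−p) = 1/4·(3,6) = (0.7500,1.5000)
o1: d²=80 > ρ²=53 → inactive
o2: d²=1 ≤ ρ²=53; F_rep = 27·(1,0)/1² = (27.0000,0.0000)
o3: d²=200 > ρ²=53 → inactive
F = F_att + ΣF_rep = (27.7500,1.5000)
Δp = p'−p = (1.3875,0.0750); α = Δx/Fx = (111/80) / (111/4) = 1/20
check: Δy/Fy = (3/40) / (3/2) = 1/20 ✓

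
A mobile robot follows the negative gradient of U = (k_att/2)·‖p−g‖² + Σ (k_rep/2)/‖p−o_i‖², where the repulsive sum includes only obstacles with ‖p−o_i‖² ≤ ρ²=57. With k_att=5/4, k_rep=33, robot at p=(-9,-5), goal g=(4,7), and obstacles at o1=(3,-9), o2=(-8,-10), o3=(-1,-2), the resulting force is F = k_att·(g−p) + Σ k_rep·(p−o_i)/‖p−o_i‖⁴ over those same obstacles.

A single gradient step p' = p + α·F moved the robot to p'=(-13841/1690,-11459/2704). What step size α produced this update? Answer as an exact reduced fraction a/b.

F_att = 5/4·(g−p) = 5/4·(13,12) = (16.2500,15.0000)
o1: d²=160 > ρ²=57 → inactive
o2: d²=26 ≤ ρ²=57; F_rep = 33·(-1,5)/26² = (-0.0488,0.2441)
o3: d²=73 > ρ²=57 → inactive
F = F_att + ΣF_rep = (16.2012,15.2441)
Δp = p'−p = (0.8101,0.7622); α = Δx/Fx = (1369/1690) / (2738/169) = 1/20
check: Δy/Fy = (2061/2704) / (10305/676) = 1/20 ✓

α = 1/20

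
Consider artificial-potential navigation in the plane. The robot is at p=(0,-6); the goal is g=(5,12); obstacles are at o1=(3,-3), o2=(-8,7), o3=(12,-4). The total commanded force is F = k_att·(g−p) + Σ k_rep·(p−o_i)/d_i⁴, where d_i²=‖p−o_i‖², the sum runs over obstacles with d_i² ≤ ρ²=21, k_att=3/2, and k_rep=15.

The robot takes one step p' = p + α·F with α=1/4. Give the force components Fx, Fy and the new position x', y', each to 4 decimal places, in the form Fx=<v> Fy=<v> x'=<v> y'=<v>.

Fx=7.3611 Fy=26.8611 x'=1.8403 y'=0.7153

F_att = 3/2·(g−p) = 3/2·(5,18) = (7.5000,27.0000)
o1: d²=18 ≤ ρ²=21; F_rep = 15·(-3,-3)/18² = (-0.1389,-0.1389)
o2: d²=233 > ρ²=21 → inactive
o3: d²=148 > ρ²=21 → inactive
F = F_att + ΣF_rep = (7.3611,26.8611)
p' = p + 1/4·F = (1.8403,0.7153)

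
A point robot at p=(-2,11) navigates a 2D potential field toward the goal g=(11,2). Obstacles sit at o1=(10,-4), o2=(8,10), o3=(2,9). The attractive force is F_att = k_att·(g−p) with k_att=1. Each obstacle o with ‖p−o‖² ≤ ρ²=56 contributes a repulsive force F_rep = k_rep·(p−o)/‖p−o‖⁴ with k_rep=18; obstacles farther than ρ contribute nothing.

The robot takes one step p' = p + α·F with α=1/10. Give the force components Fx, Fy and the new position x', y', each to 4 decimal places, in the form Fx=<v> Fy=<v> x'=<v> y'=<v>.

Fx=12.8200 Fy=-8.9100 x'=-0.7180 y'=10.1090

F_att = 1·(g−p) = 1·(13,-9) = (13.0000,-9.0000)
o1: d²=369 > ρ²=56 → inactive
o2: d²=101 > ρ²=56 → inactive
o3: d²=20 ≤ ρ²=56; F_rep = 18·(-4,2)/20² = (-0.1800,0.0900)
F = F_att + ΣF_rep = (12.8200,-8.9100)
p' = p + 1/10·F = (-0.7180,10.1090)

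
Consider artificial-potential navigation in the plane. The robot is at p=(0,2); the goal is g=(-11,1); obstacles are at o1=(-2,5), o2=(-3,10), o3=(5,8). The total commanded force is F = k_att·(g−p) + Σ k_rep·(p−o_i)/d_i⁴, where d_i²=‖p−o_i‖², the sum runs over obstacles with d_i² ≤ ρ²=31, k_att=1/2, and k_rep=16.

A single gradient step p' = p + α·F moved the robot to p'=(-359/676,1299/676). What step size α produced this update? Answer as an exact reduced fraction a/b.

F_att = 1/2·(g−p) = 1/2·(-11,-1) = (-5.5000,-0.5000)
o1: d²=13 ≤ ρ²=31; F_rep = 16·(2,-3)/13² = (0.1893,-0.2840)
o2: d²=73 > ρ²=31 → inactive
o3: d²=61 > ρ²=31 → inactive
F = F_att + ΣF_rep = (-5.3107,-0.7840)
Δp = p'−p = (-0.5311,-0.0784); α = Δx/Fx = (-359/676) / (-1795/338) = 1/10
check: Δy/Fy = (-53/676) / (-265/338) = 1/10 ✓

α = 1/10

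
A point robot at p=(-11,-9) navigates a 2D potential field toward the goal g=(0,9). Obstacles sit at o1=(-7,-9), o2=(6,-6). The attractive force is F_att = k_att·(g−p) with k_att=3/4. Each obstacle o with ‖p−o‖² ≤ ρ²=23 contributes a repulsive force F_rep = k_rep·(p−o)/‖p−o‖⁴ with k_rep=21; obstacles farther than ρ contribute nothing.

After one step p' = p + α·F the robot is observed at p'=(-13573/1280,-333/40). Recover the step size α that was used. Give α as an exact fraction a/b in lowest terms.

F_att = 3/4·(g−p) = 3/4·(11,18) = (8.2500,13.5000)
o1: d²=16 ≤ ρ²=23; F_rep = 21·(-4,0)/16² = (-0.3281,0.0000)
o2: d²=298 > ρ²=23 → inactive
F = F_att + ΣF_rep = (7.9219,13.5000)
Δp = p'−p = (0.3961,0.6750); α = Δx/Fx = (507/1280) / (507/64) = 1/20
check: Δy/Fy = (27/40) / (27/2) = 1/20 ✓

α = 1/20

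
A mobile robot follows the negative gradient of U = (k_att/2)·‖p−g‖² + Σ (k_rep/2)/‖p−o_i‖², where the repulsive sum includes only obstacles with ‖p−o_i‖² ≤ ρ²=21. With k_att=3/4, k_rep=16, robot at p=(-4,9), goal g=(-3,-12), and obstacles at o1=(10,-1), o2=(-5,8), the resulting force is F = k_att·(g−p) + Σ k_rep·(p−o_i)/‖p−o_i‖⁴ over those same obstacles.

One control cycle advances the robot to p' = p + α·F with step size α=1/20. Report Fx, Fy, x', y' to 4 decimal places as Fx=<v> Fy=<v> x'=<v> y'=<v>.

F_att = 3/4·(g−p) = 3/4·(1,-21) = (0.7500,-15.7500)
o1: d²=296 > ρ²=21 → inactive
o2: d²=2 ≤ ρ²=21; F_rep = 16·(1,1)/2² = (4.0000,4.0000)
F = F_att + ΣF_rep = (4.7500,-11.7500)
p' = p + 1/20·F = (-3.7625,8.4125)

Fx=4.7500 Fy=-11.7500 x'=-3.7625 y'=8.4125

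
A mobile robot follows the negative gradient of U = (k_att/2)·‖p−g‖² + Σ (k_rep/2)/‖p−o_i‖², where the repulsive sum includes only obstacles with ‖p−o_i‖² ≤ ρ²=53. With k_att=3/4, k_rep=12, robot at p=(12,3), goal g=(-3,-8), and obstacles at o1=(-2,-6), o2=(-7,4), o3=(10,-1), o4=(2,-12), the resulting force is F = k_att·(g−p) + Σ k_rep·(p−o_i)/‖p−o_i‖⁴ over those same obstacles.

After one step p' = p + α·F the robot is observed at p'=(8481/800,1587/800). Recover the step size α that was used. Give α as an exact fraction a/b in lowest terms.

F_att = 3/4·(g−p) = 3/4·(-15,-11) = (-11.2500,-8.2500)
o1: d²=277 > ρ²=53 → inactive
o2: d²=362 > ρ²=53 → inactive
o3: d²=20 ≤ ρ²=53; F_rep = 12·(2,4)/20² = (0.0600,0.1200)
o4: d²=325 > ρ²=53 → inactive
F = F_att + ΣF_rep = (-11.1900,-8.1300)
Δp = p'−p = (-1.3987,-1.0163); α = Δx/Fx = (-1119/800) / (-1119/100) = 1/8
check: Δy/Fy = (-813/800) / (-813/100) = 1/8 ✓

α = 1/8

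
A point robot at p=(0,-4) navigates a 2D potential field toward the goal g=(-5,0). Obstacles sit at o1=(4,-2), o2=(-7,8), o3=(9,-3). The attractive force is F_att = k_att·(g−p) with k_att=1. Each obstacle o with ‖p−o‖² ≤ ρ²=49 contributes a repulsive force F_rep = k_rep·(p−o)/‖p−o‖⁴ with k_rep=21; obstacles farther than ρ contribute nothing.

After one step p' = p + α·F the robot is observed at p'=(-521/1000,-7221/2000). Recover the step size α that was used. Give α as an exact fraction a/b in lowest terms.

F_att = 1·(g−p) = 1·(-5,4) = (-5.0000,4.0000)
o1: d²=20 ≤ ρ²=49; F_rep = 21·(-4,-2)/20² = (-0.2100,-0.1050)
o2: d²=193 > ρ²=49 → inactive
o3: d²=82 > ρ²=49 → inactive
F = F_att + ΣF_rep = (-5.2100,3.8950)
Δp = p'−p = (-0.5210,0.3895); α = Δx/Fx = (-521/1000) / (-521/100) = 1/10
check: Δy/Fy = (779/2000) / (779/200) = 1/10 ✓

α = 1/10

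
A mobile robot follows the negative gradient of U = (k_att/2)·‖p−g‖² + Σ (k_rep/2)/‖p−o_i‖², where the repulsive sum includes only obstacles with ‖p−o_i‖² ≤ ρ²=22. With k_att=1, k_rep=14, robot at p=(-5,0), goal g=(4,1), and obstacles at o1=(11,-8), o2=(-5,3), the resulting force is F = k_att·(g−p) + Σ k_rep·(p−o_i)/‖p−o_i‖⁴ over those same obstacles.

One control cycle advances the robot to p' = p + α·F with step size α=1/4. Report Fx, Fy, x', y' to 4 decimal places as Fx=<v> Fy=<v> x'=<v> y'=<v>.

Fx=9.0000 Fy=0.4815 x'=-2.7500 y'=0.1204

F_att = 1·(g−p) = 1·(9,1) = (9.0000,1.0000)
o1: d²=320 > ρ²=22 → inactive
o2: d²=9 ≤ ρ²=22; F_rep = 14·(0,-3)/9² = (0.0000,-0.5185)
F = F_att + ΣF_rep = (9.0000,0.4815)
p' = p + 1/4·F = (-2.7500,0.1204)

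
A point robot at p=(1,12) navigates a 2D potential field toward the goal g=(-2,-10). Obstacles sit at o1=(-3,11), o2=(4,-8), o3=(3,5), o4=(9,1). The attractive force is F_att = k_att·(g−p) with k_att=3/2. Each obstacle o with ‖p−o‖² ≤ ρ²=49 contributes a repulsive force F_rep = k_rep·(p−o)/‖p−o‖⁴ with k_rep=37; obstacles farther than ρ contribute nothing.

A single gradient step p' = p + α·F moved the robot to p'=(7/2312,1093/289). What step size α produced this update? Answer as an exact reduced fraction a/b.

F_att = 3/2·(g−p) = 3/2·(-3,-22) = (-4.5000,-33.0000)
o1: d²=17 ≤ ρ²=49; F_rep = 37·(4,1)/17² = (0.5121,0.1280)
o2: d²=409 > ρ²=49 → inactive
o3: d²=53 > ρ²=49 → inactive
o4: d²=185 > ρ²=49 → inactive
F = F_att + ΣF_rep = (-3.9879,-32.8720)
Δp = p'−p = (-0.9970,-8.2180); α = Δx/Fx = (-2305/2312) / (-2305/578) = 1/4
check: Δy/Fy = (-2375/289) / (-9500/289) = 1/4 ✓

α = 1/4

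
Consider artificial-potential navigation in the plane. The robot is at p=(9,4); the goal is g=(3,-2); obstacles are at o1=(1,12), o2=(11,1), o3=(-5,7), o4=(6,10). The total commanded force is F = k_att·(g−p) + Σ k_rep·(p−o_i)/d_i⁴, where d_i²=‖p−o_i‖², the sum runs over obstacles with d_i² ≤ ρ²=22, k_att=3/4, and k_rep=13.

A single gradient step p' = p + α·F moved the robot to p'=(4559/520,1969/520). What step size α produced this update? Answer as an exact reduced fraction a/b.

α = 1/20

F_att = 3/4·(g−p) = 3/4·(-6,-6) = (-4.5000,-4.5000)
o1: d²=128 > ρ²=22 → inactive
o2: d²=13 ≤ ρ²=22; F_rep = 13·(-2,3)/13² = (-0.1538,0.2308)
o3: d²=205 > ρ²=22 → inactive
o4: d²=45 > ρ²=22 → inactive
F = F_att + ΣF_rep = (-4.6538,-4.2692)
Δp = p'−p = (-0.2327,-0.2135); α = Δx/Fx = (-121/520) / (-121/26) = 1/20
check: Δy/Fy = (-111/520) / (-111/26) = 1/20 ✓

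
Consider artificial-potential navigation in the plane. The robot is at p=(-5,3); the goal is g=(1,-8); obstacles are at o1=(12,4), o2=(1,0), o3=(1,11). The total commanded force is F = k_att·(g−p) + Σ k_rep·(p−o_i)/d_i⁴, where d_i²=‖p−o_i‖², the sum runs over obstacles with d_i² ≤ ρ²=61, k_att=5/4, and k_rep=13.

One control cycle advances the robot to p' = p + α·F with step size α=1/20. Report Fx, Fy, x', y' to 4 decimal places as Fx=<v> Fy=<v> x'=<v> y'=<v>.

F_att = 5/4·(g−p) = 5/4·(6,-11) = (7.5000,-13.7500)
o1: d²=290 > ρ²=61 → inactive
o2: d²=45 ≤ ρ²=61; F_rep = 13·(-6,3)/45² = (-0.0385,0.0193)
o3: d²=100 > ρ²=61 → inactive
F = F_att + ΣF_rep = (7.4615,-13.7307)
p' = p + 1/20·F = (-4.6269,2.3135)

Fx=7.4615 Fy=-13.7307 x'=-4.6269 y'=2.3135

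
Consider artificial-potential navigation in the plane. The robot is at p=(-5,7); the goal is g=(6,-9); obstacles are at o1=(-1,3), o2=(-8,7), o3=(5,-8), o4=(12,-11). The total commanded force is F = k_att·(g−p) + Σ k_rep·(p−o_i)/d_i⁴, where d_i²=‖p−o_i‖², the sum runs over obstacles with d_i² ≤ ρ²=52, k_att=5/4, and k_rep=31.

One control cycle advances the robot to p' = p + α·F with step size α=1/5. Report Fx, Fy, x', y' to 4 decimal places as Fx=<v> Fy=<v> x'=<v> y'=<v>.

F_att = 5/4·(g−p) = 5/4·(11,-16) = (13.7500,-20.0000)
o1: d²=32 ≤ ρ²=52; F_rep = 31·(-4,4)/32² = (-0.1211,0.1211)
o2: d²=9 ≤ ρ²=52; F_rep = 31·(3,0)/9² = (1.1481,0.0000)
o3: d²=325 > ρ²=52 → inactive
o4: d²=613 > ρ²=52 → inactive
F = F_att + ΣF_rep = (14.7771,-19.8789)
p' = p + 1/5·F = (-2.0446,3.0242)

Fx=14.7771 Fy=-19.8789 x'=-2.0446 y'=3.0242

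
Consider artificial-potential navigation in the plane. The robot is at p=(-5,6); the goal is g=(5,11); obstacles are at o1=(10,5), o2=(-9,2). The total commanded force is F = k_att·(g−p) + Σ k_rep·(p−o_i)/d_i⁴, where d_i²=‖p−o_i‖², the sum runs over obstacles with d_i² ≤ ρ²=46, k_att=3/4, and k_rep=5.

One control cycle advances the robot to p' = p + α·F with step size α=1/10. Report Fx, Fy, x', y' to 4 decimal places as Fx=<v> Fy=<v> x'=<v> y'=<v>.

F_att = 3/4·(g−p) = 3/4·(10,5) = (7.5000,3.7500)
o1: d²=226 > ρ²=46 → inactive
o2: d²=32 ≤ ρ²=46; F_rep = 5·(4,4)/32² = (0.0195,0.0195)
F = F_att + ΣF_rep = (7.5195,3.7695)
p' = p + 1/10·F = (-4.2480,6.3770)

Fx=7.5195 Fy=3.7695 x'=-4.2480 y'=6.3770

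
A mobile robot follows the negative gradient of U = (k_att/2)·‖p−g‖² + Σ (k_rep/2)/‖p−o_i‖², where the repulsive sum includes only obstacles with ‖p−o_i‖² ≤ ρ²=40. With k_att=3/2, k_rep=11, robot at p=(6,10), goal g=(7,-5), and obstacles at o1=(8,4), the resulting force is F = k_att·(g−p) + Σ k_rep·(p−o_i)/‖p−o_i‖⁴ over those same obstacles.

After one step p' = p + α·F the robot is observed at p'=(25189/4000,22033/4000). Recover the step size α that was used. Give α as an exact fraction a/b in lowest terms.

F_att = 3/2·(g−p) = 3/2·(1,-15) = (1.5000,-22.5000)
o1: d²=40 ≤ ρ²=40; F_rep = 11·(-2,6)/40² = (-0.0138,0.0413)
F = F_att + ΣF_rep = (1.4863,-22.4587)
Δp = p'−p = (0.2973,-4.4917); α = Δx/Fx = (1189/4000) / (1189/800) = 1/5
check: Δy/Fy = (-17967/4000) / (-17967/800) = 1/5 ✓

α = 1/5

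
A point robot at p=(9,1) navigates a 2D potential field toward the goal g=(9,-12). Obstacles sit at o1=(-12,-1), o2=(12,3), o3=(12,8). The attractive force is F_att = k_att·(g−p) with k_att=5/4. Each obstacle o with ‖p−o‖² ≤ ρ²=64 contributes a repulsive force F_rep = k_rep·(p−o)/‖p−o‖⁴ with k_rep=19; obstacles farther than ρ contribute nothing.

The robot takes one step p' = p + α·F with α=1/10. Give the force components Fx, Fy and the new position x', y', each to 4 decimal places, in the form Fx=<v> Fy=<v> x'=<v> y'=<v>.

F_att = 5/4·(g−p) = 5/4·(0,-13) = (0.0000,-16.2500)
o1: d²=445 > ρ²=64 → inactive
o2: d²=13 ≤ ρ²=64; F_rep = 19·(-3,-2)/13² = (-0.3373,-0.2249)
o3: d²=58 ≤ ρ²=64; F_rep = 19·(-3,-7)/58² = (-0.0169,-0.0395)
F = F_att + ΣF_rep = (-0.3542,-16.5144)
p' = p + 1/10·F = (8.9646,-0.6514)

Fx=-0.3542 Fy=-16.5144 x'=8.9646 y'=-0.6514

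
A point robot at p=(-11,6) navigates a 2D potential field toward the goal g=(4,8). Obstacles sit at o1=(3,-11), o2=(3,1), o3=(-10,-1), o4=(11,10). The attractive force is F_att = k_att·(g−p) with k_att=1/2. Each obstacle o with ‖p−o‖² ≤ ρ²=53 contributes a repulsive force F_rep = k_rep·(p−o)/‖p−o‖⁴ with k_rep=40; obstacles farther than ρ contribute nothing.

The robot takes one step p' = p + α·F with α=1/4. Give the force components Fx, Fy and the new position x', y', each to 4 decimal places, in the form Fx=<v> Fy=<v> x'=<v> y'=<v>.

F_att = 1/2·(g−p) = 1/2·(15,2) = (7.5000,1.0000)
o1: d²=485 > ρ²=53 → inactive
o2: d²=221 > ρ²=53 → inactive
o3: d²=50 ≤ ρ²=53; F_rep = 40·(-1,7)/50² = (-0.0160,0.1120)
o4: d²=500 > ρ²=53 → inactive
F = F_att + ΣF_rep = (7.4840,1.1120)
p' = p + 1/4·F = (-9.1290,6.2780)

Fx=7.4840 Fy=1.1120 x'=-9.1290 y'=6.2780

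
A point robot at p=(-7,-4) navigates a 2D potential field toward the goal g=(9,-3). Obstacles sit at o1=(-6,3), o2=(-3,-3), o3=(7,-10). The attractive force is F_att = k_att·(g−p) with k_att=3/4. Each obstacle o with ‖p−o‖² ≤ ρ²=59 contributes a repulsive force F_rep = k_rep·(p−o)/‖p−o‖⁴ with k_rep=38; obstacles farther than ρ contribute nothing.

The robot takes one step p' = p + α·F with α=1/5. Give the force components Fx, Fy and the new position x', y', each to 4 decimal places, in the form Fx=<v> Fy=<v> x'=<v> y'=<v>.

Fx=11.4588 Fy=0.5121 x'=-4.7082 y'=-3.8976

F_att = 3/4·(g−p) = 3/4·(16,1) = (12.0000,0.7500)
o1: d²=50 ≤ ρ²=59; F_rep = 38·(-1,-7)/50² = (-0.0152,-0.1064)
o2: d²=17 ≤ ρ²=59; F_rep = 38·(-4,-1)/17² = (-0.5260,-0.1315)
o3: d²=232 > ρ²=59 → inactive
F = F_att + ΣF_rep = (11.4588,0.5121)
p' = p + 1/5·F = (-4.7082,-3.8976)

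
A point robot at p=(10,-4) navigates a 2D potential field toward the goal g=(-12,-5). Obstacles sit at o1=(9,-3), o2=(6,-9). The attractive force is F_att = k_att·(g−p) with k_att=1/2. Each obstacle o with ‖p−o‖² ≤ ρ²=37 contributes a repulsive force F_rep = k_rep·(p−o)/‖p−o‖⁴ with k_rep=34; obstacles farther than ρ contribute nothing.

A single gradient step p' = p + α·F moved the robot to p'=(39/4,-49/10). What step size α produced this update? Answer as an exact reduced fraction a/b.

α = 1/10

F_att = 1/2·(g−p) = 1/2·(-22,-1) = (-11.0000,-0.5000)
o1: d²=2 ≤ ρ²=37; F_rep = 34·(1,-1)/2² = (8.5000,-8.5000)
o2: d²=41 > ρ²=37 → inactive
F = F_att + ΣF_rep = (-2.5000,-9.0000)
Δp = p'−p = (-0.2500,-0.9000); α = Δx/Fx = (-1/4) / (-5/2) = 1/10
check: Δy/Fy = (-9/10) / (-9) = 1/10 ✓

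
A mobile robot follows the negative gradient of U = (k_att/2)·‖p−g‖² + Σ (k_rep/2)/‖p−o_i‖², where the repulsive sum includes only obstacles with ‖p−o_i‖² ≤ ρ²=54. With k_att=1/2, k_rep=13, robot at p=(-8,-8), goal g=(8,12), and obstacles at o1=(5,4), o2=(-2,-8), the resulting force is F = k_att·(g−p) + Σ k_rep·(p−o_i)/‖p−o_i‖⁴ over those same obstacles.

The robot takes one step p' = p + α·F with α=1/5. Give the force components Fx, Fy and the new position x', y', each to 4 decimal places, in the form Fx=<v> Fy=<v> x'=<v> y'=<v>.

F_att = 1/2·(g−p) = 1/2·(16,20) = (8.0000,10.0000)
o1: d²=313 > ρ²=54 → inactive
o2: d²=36 ≤ ρ²=54; F_rep = 13·(-6,0)/36² = (-0.0602,0.0000)
F = F_att + ΣF_rep = (7.9398,10.0000)
p' = p + 1/5·F = (-6.4120,-6.0000)

Fx=7.9398 Fy=10.0000 x'=-6.4120 y'=-6.0000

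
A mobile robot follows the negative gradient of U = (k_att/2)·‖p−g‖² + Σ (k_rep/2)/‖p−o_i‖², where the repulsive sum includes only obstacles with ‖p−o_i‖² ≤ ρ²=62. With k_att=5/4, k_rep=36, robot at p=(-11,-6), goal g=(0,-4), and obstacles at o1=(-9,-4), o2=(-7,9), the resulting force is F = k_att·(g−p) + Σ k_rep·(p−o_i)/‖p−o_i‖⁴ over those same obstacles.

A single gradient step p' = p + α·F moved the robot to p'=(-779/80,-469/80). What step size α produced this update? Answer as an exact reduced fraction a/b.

F_att = 5/4·(g−p) = 5/4·(11,2) = (13.7500,2.5000)
o1: d²=8 ≤ ρ²=62; F_rep = 36·(-2,-2)/8² = (-1.1250,-1.1250)
o2: d²=241 > ρ²=62 → inactive
F = F_att + ΣF_rep = (12.6250,1.3750)
Δp = p'−p = (1.2625,0.1375); α = Δx/Fx = (101/80) / (101/8) = 1/10
check: Δy/Fy = (11/80) / (11/8) = 1/10 ✓

α = 1/10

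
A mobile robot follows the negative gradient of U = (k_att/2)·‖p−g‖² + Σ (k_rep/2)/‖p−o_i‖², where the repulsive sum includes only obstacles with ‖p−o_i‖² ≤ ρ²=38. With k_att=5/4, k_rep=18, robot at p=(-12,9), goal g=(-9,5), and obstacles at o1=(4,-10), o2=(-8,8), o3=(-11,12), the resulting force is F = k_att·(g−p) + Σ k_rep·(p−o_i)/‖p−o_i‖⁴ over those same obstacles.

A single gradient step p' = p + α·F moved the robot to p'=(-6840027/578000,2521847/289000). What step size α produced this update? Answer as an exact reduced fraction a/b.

α = 1/20

F_att = 5/4·(g−p) = 5/4·(3,-4) = (3.7500,-5.0000)
o1: d²=617 > ρ²=38 → inactive
o2: d²=17 ≤ ρ²=38; F_rep = 18·(-4,1)/17² = (-0.2491,0.0623)
o3: d²=10 ≤ ρ²=38; F_rep = 18·(-1,-3)/10² = (-0.1800,-0.5400)
F = F_att + ΣF_rep = (3.3209,-5.4777)
Δp = p'−p = (0.1660,-0.2739); α = Δx/Fx = (95973/578000) / (95973/28900) = 1/20
check: Δy/Fy = (-79153/289000) / (-79153/14450) = 1/20 ✓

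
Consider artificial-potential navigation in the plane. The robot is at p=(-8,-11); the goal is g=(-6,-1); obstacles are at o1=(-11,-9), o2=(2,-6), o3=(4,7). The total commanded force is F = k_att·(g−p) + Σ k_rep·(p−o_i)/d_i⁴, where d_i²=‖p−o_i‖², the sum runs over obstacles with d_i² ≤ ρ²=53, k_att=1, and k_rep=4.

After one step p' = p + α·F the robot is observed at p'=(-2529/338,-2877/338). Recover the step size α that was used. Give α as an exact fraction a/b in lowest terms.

F_att = 1·(g−p) = 1·(2,10) = (2.0000,10.0000)
o1: d²=13 ≤ ρ²=53; F_rep = 4·(3,-2)/13² = (0.0710,-0.0473)
o2: d²=125 > ρ²=53 → inactive
o3: d²=468 > ρ²=53 → inactive
F = F_att + ΣF_rep = (2.0710,9.9527)
Δp = p'−p = (0.5178,2.4882); α = Δx/Fx = (175/338) / (350/169) = 1/4
check: Δy/Fy = (841/338) / (1682/169) = 1/4 ✓

α = 1/4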